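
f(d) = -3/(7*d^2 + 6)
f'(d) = 42*d/(7*d^2 + 6)^2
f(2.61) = -0.06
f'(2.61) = 0.04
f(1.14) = -0.20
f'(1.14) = 0.21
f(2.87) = -0.05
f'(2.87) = 0.03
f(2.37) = -0.07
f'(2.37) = 0.05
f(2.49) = -0.06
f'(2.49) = 0.04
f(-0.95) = -0.24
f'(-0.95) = -0.26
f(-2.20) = -0.08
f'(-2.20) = -0.06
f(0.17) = -0.48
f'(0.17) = 0.19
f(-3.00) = -0.04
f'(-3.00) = -0.03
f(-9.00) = -0.00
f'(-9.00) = 0.00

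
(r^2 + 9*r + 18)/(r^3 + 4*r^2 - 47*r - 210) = (r + 3)/(r^2 - 2*r - 35)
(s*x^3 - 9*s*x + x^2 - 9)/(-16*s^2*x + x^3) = (-s*x^3 + 9*s*x - x^2 + 9)/(x*(16*s^2 - x^2))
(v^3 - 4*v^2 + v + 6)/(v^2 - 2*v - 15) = (-v^3 + 4*v^2 - v - 6)/(-v^2 + 2*v + 15)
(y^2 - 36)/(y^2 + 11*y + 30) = (y - 6)/(y + 5)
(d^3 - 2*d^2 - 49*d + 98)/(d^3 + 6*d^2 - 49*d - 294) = (d - 2)/(d + 6)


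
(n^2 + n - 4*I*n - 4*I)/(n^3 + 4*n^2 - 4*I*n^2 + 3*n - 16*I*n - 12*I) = 1/(n + 3)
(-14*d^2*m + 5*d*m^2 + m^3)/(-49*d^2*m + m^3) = (2*d - m)/(7*d - m)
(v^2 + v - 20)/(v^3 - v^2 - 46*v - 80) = (v - 4)/(v^2 - 6*v - 16)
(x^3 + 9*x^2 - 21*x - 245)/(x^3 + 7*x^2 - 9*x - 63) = (x^2 + 2*x - 35)/(x^2 - 9)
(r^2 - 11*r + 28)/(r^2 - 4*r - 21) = (r - 4)/(r + 3)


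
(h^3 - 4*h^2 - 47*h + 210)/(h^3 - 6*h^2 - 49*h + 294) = (h - 5)/(h - 7)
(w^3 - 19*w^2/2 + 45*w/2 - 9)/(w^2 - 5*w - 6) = (2*w^2 - 7*w + 3)/(2*(w + 1))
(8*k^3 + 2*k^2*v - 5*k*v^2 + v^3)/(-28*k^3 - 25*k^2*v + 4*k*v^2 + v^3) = (-2*k + v)/(7*k + v)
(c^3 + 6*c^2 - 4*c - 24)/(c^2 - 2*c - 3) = (-c^3 - 6*c^2 + 4*c + 24)/(-c^2 + 2*c + 3)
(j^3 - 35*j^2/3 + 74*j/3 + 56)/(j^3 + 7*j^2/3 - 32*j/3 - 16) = (j^2 - 13*j + 42)/(j^2 + j - 12)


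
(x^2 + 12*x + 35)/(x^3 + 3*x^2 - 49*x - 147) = (x + 5)/(x^2 - 4*x - 21)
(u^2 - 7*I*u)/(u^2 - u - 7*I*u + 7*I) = u/(u - 1)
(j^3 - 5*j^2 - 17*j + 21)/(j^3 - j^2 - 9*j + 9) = (j - 7)/(j - 3)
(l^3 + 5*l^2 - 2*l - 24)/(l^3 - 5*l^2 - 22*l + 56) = (l + 3)/(l - 7)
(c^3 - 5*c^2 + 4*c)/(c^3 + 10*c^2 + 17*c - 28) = c*(c - 4)/(c^2 + 11*c + 28)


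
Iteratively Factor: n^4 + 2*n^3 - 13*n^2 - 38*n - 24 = (n + 1)*(n^3 + n^2 - 14*n - 24) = (n + 1)*(n + 2)*(n^2 - n - 12) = (n + 1)*(n + 2)*(n + 3)*(n - 4)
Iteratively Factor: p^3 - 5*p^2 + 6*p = (p - 3)*(p^2 - 2*p) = (p - 3)*(p - 2)*(p)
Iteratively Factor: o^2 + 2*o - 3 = (o - 1)*(o + 3)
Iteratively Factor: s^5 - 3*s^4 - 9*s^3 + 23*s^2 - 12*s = (s - 1)*(s^4 - 2*s^3 - 11*s^2 + 12*s) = s*(s - 1)*(s^3 - 2*s^2 - 11*s + 12) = s*(s - 4)*(s - 1)*(s^2 + 2*s - 3) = s*(s - 4)*(s - 1)*(s + 3)*(s - 1)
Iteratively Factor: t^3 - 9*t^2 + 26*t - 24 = (t - 4)*(t^2 - 5*t + 6) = (t - 4)*(t - 2)*(t - 3)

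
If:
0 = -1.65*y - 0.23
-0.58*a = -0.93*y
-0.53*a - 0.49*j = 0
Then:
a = -0.22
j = 0.24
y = -0.14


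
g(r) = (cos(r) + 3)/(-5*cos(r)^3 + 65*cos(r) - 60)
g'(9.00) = 0.01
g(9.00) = -0.02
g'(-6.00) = 14.08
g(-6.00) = -1.97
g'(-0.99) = -0.32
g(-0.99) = -0.14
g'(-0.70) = -0.92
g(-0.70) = -0.30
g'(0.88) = 0.46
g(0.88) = -0.18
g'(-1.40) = -0.10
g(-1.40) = -0.06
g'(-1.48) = -0.09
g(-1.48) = -0.06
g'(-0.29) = -13.11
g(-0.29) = -1.87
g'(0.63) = 1.27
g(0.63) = -0.38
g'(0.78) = 0.66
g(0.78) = -0.24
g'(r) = (-15*sin(r)*cos(r)^2 + 65*sin(r))*(cos(r) + 3)/(-5*cos(r)^3 + 65*cos(r) - 60)^2 - sin(r)/(-5*cos(r)^3 + 65*cos(r) - 60) = (-3*cos(r) - 9*cos(2*r) - cos(3*r) + 93)*sin(r)/(10*(cos(r)^3 - 13*cos(r) + 12)^2)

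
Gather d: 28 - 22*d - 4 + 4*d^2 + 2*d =4*d^2 - 20*d + 24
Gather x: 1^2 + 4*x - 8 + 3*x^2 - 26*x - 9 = 3*x^2 - 22*x - 16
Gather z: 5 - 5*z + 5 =10 - 5*z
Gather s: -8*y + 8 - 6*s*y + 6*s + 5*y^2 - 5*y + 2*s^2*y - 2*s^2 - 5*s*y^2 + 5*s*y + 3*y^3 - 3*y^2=s^2*(2*y - 2) + s*(-5*y^2 - y + 6) + 3*y^3 + 2*y^2 - 13*y + 8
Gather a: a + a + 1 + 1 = 2*a + 2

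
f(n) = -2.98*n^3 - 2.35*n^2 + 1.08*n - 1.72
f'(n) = -8.94*n^2 - 4.7*n + 1.08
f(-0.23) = -2.06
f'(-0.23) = 1.69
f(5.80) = -655.94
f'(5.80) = -326.92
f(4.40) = -296.31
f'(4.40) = -192.68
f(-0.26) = -2.11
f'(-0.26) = 1.70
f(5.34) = -516.74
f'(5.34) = -278.95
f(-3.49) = 92.56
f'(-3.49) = -91.41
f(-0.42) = -2.37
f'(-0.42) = 1.48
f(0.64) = -2.77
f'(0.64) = -5.59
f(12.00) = -5476.60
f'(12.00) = -1342.68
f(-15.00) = 9510.83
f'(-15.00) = -1939.92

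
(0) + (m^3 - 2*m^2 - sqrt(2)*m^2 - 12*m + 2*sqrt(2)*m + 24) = m^3 - 2*m^2 - sqrt(2)*m^2 - 12*m + 2*sqrt(2)*m + 24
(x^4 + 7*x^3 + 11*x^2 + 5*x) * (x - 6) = x^5 + x^4 - 31*x^3 - 61*x^2 - 30*x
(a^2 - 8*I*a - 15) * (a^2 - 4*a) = a^4 - 4*a^3 - 8*I*a^3 - 15*a^2 + 32*I*a^2 + 60*a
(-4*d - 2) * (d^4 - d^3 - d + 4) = -4*d^5 + 2*d^4 + 2*d^3 + 4*d^2 - 14*d - 8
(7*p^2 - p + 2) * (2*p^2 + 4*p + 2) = 14*p^4 + 26*p^3 + 14*p^2 + 6*p + 4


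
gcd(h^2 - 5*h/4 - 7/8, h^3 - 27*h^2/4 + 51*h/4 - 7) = h - 7/4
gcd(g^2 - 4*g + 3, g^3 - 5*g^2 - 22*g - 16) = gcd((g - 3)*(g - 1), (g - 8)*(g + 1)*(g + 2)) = 1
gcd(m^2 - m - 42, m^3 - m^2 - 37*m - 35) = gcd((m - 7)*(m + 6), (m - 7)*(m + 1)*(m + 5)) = m - 7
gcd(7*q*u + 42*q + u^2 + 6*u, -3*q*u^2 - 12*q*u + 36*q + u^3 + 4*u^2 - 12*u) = u + 6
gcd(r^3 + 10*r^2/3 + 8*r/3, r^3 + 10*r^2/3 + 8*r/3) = r^3 + 10*r^2/3 + 8*r/3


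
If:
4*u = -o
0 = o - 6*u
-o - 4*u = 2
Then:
No Solution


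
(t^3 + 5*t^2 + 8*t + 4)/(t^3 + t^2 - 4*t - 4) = (t + 2)/(t - 2)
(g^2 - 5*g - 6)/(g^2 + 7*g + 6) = (g - 6)/(g + 6)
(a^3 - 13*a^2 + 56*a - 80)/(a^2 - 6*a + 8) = (a^2 - 9*a + 20)/(a - 2)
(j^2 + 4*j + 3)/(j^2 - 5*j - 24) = (j + 1)/(j - 8)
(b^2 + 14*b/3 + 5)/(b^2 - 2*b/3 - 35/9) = 3*(b + 3)/(3*b - 7)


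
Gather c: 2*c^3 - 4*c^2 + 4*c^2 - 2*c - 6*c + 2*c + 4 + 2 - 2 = 2*c^3 - 6*c + 4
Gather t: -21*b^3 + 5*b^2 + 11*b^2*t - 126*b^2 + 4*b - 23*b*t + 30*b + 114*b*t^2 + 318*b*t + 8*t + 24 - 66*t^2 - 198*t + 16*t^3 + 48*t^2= -21*b^3 - 121*b^2 + 34*b + 16*t^3 + t^2*(114*b - 18) + t*(11*b^2 + 295*b - 190) + 24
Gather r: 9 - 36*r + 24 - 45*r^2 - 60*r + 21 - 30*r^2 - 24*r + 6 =-75*r^2 - 120*r + 60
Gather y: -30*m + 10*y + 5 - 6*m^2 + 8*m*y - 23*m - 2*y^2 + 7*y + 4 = -6*m^2 - 53*m - 2*y^2 + y*(8*m + 17) + 9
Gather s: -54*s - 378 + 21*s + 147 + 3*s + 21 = -30*s - 210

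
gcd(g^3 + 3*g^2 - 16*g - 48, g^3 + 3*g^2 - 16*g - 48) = g^3 + 3*g^2 - 16*g - 48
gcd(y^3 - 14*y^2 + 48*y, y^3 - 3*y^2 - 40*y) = y^2 - 8*y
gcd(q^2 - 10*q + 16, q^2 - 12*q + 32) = q - 8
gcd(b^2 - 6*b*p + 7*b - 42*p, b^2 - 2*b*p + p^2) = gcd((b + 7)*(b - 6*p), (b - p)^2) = 1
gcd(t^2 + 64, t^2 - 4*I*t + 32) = t - 8*I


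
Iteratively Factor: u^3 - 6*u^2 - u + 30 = (u - 3)*(u^2 - 3*u - 10) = (u - 5)*(u - 3)*(u + 2)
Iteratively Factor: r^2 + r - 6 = (r - 2)*(r + 3)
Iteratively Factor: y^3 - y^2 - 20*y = (y + 4)*(y^2 - 5*y) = (y - 5)*(y + 4)*(y)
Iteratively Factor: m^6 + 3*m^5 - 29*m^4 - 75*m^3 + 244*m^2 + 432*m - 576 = (m - 1)*(m^5 + 4*m^4 - 25*m^3 - 100*m^2 + 144*m + 576) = (m - 1)*(m + 3)*(m^4 + m^3 - 28*m^2 - 16*m + 192) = (m - 4)*(m - 1)*(m + 3)*(m^3 + 5*m^2 - 8*m - 48) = (m - 4)*(m - 3)*(m - 1)*(m + 3)*(m^2 + 8*m + 16) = (m - 4)*(m - 3)*(m - 1)*(m + 3)*(m + 4)*(m + 4)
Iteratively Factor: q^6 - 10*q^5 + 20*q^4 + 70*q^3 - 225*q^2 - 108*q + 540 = (q + 2)*(q^5 - 12*q^4 + 44*q^3 - 18*q^2 - 189*q + 270) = (q - 5)*(q + 2)*(q^4 - 7*q^3 + 9*q^2 + 27*q - 54) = (q - 5)*(q - 3)*(q + 2)*(q^3 - 4*q^2 - 3*q + 18) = (q - 5)*(q - 3)^2*(q + 2)*(q^2 - q - 6) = (q - 5)*(q - 3)^3*(q + 2)*(q + 2)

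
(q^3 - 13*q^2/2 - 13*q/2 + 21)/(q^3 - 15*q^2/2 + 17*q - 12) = (q^2 - 5*q - 14)/(q^2 - 6*q + 8)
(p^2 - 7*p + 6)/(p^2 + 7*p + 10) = (p^2 - 7*p + 6)/(p^2 + 7*p + 10)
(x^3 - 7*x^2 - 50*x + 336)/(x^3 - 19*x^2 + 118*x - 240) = (x + 7)/(x - 5)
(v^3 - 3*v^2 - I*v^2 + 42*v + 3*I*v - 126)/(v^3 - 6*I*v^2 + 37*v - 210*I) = (v - 3)/(v - 5*I)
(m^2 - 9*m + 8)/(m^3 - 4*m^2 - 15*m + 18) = (m - 8)/(m^2 - 3*m - 18)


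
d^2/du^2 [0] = 0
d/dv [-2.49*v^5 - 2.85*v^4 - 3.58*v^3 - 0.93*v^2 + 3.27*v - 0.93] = -12.45*v^4 - 11.4*v^3 - 10.74*v^2 - 1.86*v + 3.27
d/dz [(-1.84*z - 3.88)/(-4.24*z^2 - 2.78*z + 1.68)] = (7.8016*z^2 + 5.1152*z - (1.84*z + 3.88)*(8.48*z + 2.78) - 3.0912)/(4.24*z^2 + 2.78*z - 1.68)^2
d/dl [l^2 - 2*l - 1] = 2*l - 2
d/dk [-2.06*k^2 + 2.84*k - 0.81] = 2.84 - 4.12*k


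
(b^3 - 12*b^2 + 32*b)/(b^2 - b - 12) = b*(b - 8)/(b + 3)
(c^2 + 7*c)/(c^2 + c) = (c + 7)/(c + 1)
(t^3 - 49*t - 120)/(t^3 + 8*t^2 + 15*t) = (t - 8)/t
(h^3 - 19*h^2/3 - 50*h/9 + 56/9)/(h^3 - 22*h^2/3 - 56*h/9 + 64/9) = (h - 7)/(h - 8)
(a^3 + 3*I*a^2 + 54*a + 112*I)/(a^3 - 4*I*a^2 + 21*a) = (a^2 + 10*I*a - 16)/(a*(a + 3*I))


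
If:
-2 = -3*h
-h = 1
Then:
No Solution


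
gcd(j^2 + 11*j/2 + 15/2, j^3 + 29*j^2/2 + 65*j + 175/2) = j + 5/2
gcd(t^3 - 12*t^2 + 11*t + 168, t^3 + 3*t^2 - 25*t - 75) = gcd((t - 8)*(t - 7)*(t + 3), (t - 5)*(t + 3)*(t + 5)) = t + 3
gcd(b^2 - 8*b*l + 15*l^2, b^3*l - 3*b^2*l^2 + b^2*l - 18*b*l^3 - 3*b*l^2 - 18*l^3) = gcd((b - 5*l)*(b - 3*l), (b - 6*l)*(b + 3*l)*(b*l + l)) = 1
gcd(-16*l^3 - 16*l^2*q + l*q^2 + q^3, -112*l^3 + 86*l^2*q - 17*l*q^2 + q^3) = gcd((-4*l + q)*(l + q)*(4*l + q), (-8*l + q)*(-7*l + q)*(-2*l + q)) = 1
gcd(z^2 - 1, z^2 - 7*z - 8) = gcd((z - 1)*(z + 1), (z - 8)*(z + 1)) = z + 1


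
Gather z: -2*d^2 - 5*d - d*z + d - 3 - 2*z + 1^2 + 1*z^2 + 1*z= -2*d^2 - 4*d + z^2 + z*(-d - 1) - 2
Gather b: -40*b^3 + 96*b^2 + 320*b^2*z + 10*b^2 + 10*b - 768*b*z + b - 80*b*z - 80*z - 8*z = -40*b^3 + b^2*(320*z + 106) + b*(11 - 848*z) - 88*z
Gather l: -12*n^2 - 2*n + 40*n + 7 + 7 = -12*n^2 + 38*n + 14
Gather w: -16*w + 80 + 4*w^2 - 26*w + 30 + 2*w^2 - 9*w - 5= 6*w^2 - 51*w + 105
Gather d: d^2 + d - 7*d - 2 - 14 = d^2 - 6*d - 16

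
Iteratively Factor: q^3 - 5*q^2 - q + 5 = (q - 5)*(q^2 - 1) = (q - 5)*(q - 1)*(q + 1)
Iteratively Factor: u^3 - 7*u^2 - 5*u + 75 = (u - 5)*(u^2 - 2*u - 15) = (u - 5)*(u + 3)*(u - 5)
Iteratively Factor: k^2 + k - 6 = (k + 3)*(k - 2)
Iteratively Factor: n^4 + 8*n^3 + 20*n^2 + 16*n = (n + 2)*(n^3 + 6*n^2 + 8*n) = n*(n + 2)*(n^2 + 6*n + 8) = n*(n + 2)^2*(n + 4)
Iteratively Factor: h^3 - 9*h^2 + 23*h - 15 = (h - 5)*(h^2 - 4*h + 3) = (h - 5)*(h - 1)*(h - 3)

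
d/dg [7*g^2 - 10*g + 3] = 14*g - 10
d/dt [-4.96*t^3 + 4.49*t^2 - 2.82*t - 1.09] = -14.88*t^2 + 8.98*t - 2.82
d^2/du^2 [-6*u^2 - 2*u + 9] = -12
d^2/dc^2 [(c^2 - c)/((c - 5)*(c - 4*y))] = 2*(c*(c - 5)^2*(c - 1) + c*(c - 5)*(c - 1)*(c - 4*y) + c*(c - 1)*(c - 4*y)^2 + (1 - 2*c)*(c - 5)^2*(c - 4*y) + (1 - 2*c)*(c - 5)*(c - 4*y)^2 + (c - 5)^2*(c - 4*y)^2)/((c - 5)^3*(c - 4*y)^3)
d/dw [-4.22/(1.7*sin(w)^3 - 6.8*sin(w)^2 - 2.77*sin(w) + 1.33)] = (21.522*sin(w)^2 - 57.392*sin(w) - 11.6894)*cos(w)/(1.7*sin(w)^3 - 6.8*sin(w)^2 - 2.77*sin(w) + 1.33)^2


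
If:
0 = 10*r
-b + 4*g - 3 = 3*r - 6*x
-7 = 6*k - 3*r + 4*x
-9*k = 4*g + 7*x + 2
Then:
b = 5*x + 11/2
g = 17/8 - x/4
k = -2*x/3 - 7/6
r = 0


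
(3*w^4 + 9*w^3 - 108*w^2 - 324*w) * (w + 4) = 3*w^5 + 21*w^4 - 72*w^3 - 756*w^2 - 1296*w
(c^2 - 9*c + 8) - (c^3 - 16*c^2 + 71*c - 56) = -c^3 + 17*c^2 - 80*c + 64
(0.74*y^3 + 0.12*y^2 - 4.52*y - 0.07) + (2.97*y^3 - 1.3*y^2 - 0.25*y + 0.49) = 3.71*y^3 - 1.18*y^2 - 4.77*y + 0.42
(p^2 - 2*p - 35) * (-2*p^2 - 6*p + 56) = -2*p^4 - 2*p^3 + 138*p^2 + 98*p - 1960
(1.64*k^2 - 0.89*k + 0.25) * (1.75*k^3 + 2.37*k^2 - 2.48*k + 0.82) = 2.87*k^5 + 2.3293*k^4 - 5.739*k^3 + 4.1445*k^2 - 1.3498*k + 0.205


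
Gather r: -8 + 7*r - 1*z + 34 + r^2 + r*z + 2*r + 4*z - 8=r^2 + r*(z + 9) + 3*z + 18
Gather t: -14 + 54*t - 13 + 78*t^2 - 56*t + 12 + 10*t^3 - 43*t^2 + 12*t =10*t^3 + 35*t^2 + 10*t - 15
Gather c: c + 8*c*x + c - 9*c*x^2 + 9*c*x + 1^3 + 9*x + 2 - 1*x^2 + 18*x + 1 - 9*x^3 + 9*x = c*(-9*x^2 + 17*x + 2) - 9*x^3 - x^2 + 36*x + 4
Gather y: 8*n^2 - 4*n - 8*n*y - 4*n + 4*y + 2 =8*n^2 - 8*n + y*(4 - 8*n) + 2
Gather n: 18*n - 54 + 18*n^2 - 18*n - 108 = 18*n^2 - 162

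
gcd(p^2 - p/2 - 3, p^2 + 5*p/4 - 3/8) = p + 3/2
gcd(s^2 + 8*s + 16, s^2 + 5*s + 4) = s + 4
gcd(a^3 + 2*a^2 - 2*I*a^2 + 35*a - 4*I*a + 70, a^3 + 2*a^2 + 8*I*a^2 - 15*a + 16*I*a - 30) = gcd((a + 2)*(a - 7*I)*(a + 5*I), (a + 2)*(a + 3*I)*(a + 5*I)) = a^2 + a*(2 + 5*I) + 10*I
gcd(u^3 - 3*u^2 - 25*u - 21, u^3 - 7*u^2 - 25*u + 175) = u - 7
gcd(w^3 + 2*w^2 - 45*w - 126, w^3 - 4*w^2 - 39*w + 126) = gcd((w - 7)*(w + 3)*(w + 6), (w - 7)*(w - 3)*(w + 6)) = w^2 - w - 42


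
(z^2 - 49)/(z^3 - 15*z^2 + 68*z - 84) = (z + 7)/(z^2 - 8*z + 12)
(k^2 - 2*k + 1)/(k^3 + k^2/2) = 2*(k^2 - 2*k + 1)/(k^2*(2*k + 1))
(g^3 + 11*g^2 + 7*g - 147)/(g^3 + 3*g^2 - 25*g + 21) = (g + 7)/(g - 1)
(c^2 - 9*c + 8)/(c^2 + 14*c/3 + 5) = 3*(c^2 - 9*c + 8)/(3*c^2 + 14*c + 15)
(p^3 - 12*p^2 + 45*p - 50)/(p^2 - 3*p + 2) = (p^2 - 10*p + 25)/(p - 1)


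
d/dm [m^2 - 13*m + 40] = 2*m - 13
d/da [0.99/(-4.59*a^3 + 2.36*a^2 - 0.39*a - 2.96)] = (13.6323*a^2 - 4.6728*a + 0.3861)/(4.59*a^3 - 2.36*a^2 + 0.39*a + 2.96)^2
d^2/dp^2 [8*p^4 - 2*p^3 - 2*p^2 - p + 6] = 96*p^2 - 12*p - 4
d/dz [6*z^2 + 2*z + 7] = 12*z + 2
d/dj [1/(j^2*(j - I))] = (j*(-j + I) - 2*(j - I)^2)/(j^3*(j - I)^3)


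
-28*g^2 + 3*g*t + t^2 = (-4*g + t)*(7*g + t)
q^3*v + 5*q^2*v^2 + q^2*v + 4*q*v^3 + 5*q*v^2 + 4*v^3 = (q + v)*(q + 4*v)*(q*v + v)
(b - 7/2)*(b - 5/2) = b^2 - 6*b + 35/4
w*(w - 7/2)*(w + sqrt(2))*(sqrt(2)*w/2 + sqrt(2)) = sqrt(2)*w^4/2 - 3*sqrt(2)*w^3/4 + w^3 - 7*sqrt(2)*w^2/2 - 3*w^2/2 - 7*w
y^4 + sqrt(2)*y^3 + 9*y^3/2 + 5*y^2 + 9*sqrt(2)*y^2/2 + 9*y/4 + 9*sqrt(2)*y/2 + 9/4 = (y + 3/2)*(y + 3)*(y + sqrt(2)/2)^2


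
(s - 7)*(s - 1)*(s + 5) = s^3 - 3*s^2 - 33*s + 35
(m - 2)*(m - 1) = m^2 - 3*m + 2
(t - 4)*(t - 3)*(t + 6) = t^3 - t^2 - 30*t + 72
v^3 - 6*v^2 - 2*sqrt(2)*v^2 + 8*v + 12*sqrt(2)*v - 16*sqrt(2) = (v - 4)*(v - 2)*(v - 2*sqrt(2))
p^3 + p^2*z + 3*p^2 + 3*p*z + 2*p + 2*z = (p + 1)*(p + 2)*(p + z)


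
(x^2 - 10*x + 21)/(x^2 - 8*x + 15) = (x - 7)/(x - 5)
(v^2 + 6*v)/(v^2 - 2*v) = (v + 6)/(v - 2)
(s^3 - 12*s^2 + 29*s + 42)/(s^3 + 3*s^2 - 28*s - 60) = (s^3 - 12*s^2 + 29*s + 42)/(s^3 + 3*s^2 - 28*s - 60)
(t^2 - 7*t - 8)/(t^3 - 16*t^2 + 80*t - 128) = (t + 1)/(t^2 - 8*t + 16)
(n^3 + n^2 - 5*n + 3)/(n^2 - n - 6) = (-n^3 - n^2 + 5*n - 3)/(-n^2 + n + 6)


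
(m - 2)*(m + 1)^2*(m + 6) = m^4 + 6*m^3 - 3*m^2 - 20*m - 12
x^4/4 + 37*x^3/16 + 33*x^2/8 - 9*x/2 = x*(x/4 + 1)*(x - 3/4)*(x + 6)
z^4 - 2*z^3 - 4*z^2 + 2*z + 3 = (z - 3)*(z - 1)*(z + 1)^2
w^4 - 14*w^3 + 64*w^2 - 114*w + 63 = (w - 7)*(w - 3)^2*(w - 1)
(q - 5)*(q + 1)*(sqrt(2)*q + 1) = sqrt(2)*q^3 - 4*sqrt(2)*q^2 + q^2 - 5*sqrt(2)*q - 4*q - 5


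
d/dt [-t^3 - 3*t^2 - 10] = 3*t*(-t - 2)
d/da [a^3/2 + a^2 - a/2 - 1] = 3*a^2/2 + 2*a - 1/2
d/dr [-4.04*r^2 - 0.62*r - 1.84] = -8.08*r - 0.62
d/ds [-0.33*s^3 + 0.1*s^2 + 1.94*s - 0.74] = -0.99*s^2 + 0.2*s + 1.94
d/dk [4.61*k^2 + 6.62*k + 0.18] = 9.22*k + 6.62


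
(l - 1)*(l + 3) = l^2 + 2*l - 3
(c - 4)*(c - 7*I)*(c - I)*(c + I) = c^4 - 4*c^3 - 7*I*c^3 + c^2 + 28*I*c^2 - 4*c - 7*I*c + 28*I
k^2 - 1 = (k - 1)*(k + 1)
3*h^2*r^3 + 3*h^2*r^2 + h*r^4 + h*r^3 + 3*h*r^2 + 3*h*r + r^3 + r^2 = r*(3*h + r)*(r + 1)*(h*r + 1)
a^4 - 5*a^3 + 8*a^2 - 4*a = a*(a - 2)^2*(a - 1)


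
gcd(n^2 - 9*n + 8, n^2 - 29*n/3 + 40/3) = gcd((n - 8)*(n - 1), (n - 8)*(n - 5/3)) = n - 8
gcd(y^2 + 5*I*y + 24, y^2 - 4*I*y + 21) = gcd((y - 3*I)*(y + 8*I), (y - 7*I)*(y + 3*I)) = 1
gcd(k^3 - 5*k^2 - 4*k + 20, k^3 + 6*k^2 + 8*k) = k + 2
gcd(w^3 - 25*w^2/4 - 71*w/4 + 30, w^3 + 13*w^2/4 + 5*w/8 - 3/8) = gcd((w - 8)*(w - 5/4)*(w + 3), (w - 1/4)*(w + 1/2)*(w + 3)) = w + 3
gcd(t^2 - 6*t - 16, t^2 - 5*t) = 1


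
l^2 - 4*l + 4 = (l - 2)^2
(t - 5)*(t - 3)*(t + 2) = t^3 - 6*t^2 - t + 30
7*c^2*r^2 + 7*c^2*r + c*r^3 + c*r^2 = r*(7*c + r)*(c*r + c)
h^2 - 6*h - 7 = (h - 7)*(h + 1)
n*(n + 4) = n^2 + 4*n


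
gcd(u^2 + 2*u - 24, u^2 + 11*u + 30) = u + 6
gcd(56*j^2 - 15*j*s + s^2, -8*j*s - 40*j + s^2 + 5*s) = -8*j + s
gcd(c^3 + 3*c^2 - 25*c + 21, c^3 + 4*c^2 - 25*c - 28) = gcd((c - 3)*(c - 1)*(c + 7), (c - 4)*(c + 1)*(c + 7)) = c + 7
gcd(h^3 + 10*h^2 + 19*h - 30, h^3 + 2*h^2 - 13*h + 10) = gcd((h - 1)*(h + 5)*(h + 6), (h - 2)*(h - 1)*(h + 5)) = h^2 + 4*h - 5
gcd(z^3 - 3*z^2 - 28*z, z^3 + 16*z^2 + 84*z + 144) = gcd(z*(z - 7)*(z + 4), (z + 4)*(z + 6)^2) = z + 4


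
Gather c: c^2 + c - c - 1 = c^2 - 1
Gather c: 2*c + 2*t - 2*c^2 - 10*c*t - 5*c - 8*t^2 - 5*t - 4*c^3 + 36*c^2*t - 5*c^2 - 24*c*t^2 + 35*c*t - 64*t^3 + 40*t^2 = -4*c^3 + c^2*(36*t - 7) + c*(-24*t^2 + 25*t - 3) - 64*t^3 + 32*t^2 - 3*t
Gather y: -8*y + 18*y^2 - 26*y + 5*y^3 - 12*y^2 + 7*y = 5*y^3 + 6*y^2 - 27*y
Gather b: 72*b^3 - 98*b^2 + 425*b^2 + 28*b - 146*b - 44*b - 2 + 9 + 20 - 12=72*b^3 + 327*b^2 - 162*b + 15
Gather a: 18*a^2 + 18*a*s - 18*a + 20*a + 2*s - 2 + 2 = 18*a^2 + a*(18*s + 2) + 2*s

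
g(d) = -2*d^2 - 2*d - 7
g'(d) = -4*d - 2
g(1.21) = -12.35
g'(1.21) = -6.84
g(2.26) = -21.74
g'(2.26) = -11.04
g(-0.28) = -6.60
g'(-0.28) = -0.88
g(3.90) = -45.22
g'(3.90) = -17.60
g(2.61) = -25.84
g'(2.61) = -12.44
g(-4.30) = -35.38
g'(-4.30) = 15.20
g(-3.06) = -19.61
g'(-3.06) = 10.24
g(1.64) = -15.66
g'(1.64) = -8.56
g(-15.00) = -427.00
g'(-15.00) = 58.00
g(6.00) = -91.00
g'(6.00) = -26.00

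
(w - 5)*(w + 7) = w^2 + 2*w - 35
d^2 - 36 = (d - 6)*(d + 6)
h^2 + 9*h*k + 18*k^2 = (h + 3*k)*(h + 6*k)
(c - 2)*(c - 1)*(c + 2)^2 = c^4 + c^3 - 6*c^2 - 4*c + 8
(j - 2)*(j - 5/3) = j^2 - 11*j/3 + 10/3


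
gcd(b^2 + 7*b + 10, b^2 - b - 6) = b + 2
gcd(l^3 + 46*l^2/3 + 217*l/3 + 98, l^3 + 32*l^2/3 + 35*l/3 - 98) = l^2 + 13*l + 42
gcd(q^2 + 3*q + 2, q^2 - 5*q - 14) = q + 2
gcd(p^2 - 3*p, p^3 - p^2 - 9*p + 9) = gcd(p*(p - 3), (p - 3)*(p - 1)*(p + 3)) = p - 3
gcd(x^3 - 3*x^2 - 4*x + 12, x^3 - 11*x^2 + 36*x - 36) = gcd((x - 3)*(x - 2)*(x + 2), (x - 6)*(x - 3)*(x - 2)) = x^2 - 5*x + 6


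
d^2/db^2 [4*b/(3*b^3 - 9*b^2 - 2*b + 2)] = 8*(b*(-9*b^2 + 18*b + 2)^2 + (-9*b^2 - 9*b*(b - 1) + 18*b + 2)*(3*b^3 - 9*b^2 - 2*b + 2))/(3*b^3 - 9*b^2 - 2*b + 2)^3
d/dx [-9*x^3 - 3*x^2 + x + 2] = -27*x^2 - 6*x + 1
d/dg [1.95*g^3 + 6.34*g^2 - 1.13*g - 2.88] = 5.85*g^2 + 12.68*g - 1.13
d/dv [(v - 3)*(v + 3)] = 2*v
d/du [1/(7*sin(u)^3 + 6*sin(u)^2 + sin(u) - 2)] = (-12*sin(u) + 21*cos(u)^2 - 22)*cos(u)/(7*sin(u)^3 + 6*sin(u)^2 + sin(u) - 2)^2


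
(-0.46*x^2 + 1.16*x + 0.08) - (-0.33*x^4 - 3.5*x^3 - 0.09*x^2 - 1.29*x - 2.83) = 0.33*x^4 + 3.5*x^3 - 0.37*x^2 + 2.45*x + 2.91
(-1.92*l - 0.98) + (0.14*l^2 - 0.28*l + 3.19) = 0.14*l^2 - 2.2*l + 2.21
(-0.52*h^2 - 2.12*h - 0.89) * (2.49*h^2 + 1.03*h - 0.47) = -1.2948*h^4 - 5.8144*h^3 - 4.1553*h^2 + 0.0796999999999999*h + 0.4183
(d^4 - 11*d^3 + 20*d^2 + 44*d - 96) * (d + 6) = d^5 - 5*d^4 - 46*d^3 + 164*d^2 + 168*d - 576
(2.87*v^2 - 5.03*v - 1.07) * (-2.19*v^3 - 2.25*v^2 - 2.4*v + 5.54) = -6.2853*v^5 + 4.5582*v^4 + 6.7728*v^3 + 30.3793*v^2 - 25.2982*v - 5.9278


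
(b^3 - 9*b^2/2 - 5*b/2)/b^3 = 1 - 9/(2*b) - 5/(2*b^2)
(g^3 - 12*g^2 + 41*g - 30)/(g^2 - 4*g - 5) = (g^2 - 7*g + 6)/(g + 1)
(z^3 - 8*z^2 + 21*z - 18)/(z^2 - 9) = (z^2 - 5*z + 6)/(z + 3)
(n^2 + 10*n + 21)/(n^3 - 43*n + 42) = (n + 3)/(n^2 - 7*n + 6)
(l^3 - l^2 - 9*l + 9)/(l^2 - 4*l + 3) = l + 3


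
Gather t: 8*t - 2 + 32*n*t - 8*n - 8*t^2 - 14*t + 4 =-8*n - 8*t^2 + t*(32*n - 6) + 2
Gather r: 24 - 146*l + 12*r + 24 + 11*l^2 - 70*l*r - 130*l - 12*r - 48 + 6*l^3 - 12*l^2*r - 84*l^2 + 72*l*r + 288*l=6*l^3 - 73*l^2 + 12*l + r*(-12*l^2 + 2*l)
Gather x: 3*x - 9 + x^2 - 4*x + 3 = x^2 - x - 6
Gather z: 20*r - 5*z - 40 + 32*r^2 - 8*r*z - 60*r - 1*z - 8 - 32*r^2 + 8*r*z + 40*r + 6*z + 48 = 0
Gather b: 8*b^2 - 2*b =8*b^2 - 2*b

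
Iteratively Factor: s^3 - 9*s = (s - 3)*(s^2 + 3*s) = s*(s - 3)*(s + 3)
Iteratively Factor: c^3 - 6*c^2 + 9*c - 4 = (c - 1)*(c^2 - 5*c + 4) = (c - 4)*(c - 1)*(c - 1)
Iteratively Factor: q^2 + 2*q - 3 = (q - 1)*(q + 3)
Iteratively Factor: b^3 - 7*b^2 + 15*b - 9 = (b - 1)*(b^2 - 6*b + 9) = (b - 3)*(b - 1)*(b - 3)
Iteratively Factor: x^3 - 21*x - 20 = (x + 4)*(x^2 - 4*x - 5) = (x + 1)*(x + 4)*(x - 5)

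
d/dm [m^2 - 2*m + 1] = 2*m - 2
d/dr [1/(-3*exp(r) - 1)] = 3*exp(r)/(3*exp(r) + 1)^2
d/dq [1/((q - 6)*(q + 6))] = -2*q/(q^4 - 72*q^2 + 1296)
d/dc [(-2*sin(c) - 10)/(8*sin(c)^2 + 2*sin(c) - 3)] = 2*(8*sin(c)^2 + 80*sin(c) + 13)*cos(c)/((2*sin(c) - 1)^2*(4*sin(c) + 3)^2)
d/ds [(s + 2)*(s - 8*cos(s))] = s + (s + 2)*(8*sin(s) + 1) - 8*cos(s)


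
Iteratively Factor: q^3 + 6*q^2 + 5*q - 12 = (q + 3)*(q^2 + 3*q - 4) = (q + 3)*(q + 4)*(q - 1)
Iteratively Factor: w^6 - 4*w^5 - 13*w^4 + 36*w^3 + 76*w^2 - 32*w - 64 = (w - 4)*(w^5 - 13*w^3 - 16*w^2 + 12*w + 16) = (w - 4)*(w - 1)*(w^4 + w^3 - 12*w^2 - 28*w - 16) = (w - 4)*(w - 1)*(w + 1)*(w^3 - 12*w - 16) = (w - 4)^2*(w - 1)*(w + 1)*(w^2 + 4*w + 4) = (w - 4)^2*(w - 1)*(w + 1)*(w + 2)*(w + 2)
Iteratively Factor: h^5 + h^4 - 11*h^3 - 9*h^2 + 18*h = (h + 3)*(h^4 - 2*h^3 - 5*h^2 + 6*h) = (h + 2)*(h + 3)*(h^3 - 4*h^2 + 3*h) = (h - 1)*(h + 2)*(h + 3)*(h^2 - 3*h) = (h - 3)*(h - 1)*(h + 2)*(h + 3)*(h)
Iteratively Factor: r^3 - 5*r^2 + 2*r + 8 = (r - 4)*(r^2 - r - 2) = (r - 4)*(r + 1)*(r - 2)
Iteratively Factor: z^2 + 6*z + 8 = (z + 4)*(z + 2)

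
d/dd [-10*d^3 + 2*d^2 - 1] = 2*d*(2 - 15*d)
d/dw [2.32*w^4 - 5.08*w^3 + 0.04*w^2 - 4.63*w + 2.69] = 9.28*w^3 - 15.24*w^2 + 0.08*w - 4.63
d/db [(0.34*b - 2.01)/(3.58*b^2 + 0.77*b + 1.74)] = (-1.2172*b^2 + 14.3916*b + 2.1393)/(12.8164*b^4 + 5.5132*b^3 + 13.0513*b^2 + 2.6796*b + 3.0276)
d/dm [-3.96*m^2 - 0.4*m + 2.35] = -7.92*m - 0.4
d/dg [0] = 0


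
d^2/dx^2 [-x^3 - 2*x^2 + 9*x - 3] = -6*x - 4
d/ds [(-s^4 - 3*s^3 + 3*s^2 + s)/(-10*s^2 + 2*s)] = (5*s^3 + 6*s^2 - 3*s + 4)/(25*s^2 - 10*s + 1)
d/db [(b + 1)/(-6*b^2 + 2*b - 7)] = 3*(2*b^2 + 4*b - 3)/(36*b^4 - 24*b^3 + 88*b^2 - 28*b + 49)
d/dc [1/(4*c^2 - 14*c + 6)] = (7 - 4*c)/(2*(2*c^2 - 7*c + 3)^2)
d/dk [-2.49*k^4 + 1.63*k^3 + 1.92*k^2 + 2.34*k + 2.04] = -9.96*k^3 + 4.89*k^2 + 3.84*k + 2.34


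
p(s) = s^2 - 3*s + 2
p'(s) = 2*s - 3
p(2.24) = 0.30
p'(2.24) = 1.48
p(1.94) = -0.06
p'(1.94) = 0.88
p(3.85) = 5.27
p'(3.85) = 4.70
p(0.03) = 1.91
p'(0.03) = -2.94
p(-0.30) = 2.99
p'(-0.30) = -3.60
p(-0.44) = 3.51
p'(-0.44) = -3.88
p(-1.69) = 9.93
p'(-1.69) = -6.38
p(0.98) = 0.02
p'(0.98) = -1.04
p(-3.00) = 20.00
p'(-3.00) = -9.00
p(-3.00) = 20.00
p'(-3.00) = -9.00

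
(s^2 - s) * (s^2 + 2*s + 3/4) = s^4 + s^3 - 5*s^2/4 - 3*s/4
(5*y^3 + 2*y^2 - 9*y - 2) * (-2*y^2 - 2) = -10*y^5 - 4*y^4 + 8*y^3 + 18*y + 4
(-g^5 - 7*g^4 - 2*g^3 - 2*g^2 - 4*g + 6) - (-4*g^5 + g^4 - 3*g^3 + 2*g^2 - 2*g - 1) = 3*g^5 - 8*g^4 + g^3 - 4*g^2 - 2*g + 7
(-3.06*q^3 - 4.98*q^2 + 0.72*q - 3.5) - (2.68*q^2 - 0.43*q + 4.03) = -3.06*q^3 - 7.66*q^2 + 1.15*q - 7.53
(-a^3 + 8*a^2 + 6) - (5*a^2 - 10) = -a^3 + 3*a^2 + 16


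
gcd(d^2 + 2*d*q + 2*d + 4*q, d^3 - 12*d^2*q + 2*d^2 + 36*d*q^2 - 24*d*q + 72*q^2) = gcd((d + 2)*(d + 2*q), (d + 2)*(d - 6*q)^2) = d + 2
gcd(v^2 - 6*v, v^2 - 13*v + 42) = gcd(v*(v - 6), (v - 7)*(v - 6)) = v - 6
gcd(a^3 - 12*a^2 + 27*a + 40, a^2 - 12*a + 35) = a - 5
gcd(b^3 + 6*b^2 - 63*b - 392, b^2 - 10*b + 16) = b - 8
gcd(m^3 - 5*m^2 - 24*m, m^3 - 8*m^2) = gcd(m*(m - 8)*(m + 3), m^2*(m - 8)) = m^2 - 8*m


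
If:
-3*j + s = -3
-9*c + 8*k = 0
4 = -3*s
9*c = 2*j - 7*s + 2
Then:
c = 112/81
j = 5/9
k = 14/9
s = -4/3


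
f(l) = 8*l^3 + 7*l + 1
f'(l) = 24*l^2 + 7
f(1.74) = 55.32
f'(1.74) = 79.66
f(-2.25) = -105.88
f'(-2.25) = 128.50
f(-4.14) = -595.64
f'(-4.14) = 418.35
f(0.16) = 2.15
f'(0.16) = 7.61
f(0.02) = 1.14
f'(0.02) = 7.01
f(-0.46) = -3.00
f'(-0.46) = 12.08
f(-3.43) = -345.84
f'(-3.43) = 289.36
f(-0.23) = -0.71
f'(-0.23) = 8.27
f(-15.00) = -27104.00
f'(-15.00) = 5407.00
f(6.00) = 1771.00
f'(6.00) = 871.00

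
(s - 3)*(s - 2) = s^2 - 5*s + 6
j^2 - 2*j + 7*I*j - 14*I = (j - 2)*(j + 7*I)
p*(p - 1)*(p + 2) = p^3 + p^2 - 2*p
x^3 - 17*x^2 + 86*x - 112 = (x - 8)*(x - 7)*(x - 2)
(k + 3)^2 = k^2 + 6*k + 9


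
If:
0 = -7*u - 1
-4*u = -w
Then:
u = -1/7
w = -4/7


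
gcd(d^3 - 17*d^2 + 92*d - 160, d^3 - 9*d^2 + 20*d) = d^2 - 9*d + 20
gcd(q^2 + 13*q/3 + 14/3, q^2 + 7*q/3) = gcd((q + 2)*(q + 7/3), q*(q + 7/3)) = q + 7/3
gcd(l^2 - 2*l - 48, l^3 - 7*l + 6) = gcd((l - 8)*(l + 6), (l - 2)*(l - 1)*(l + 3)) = 1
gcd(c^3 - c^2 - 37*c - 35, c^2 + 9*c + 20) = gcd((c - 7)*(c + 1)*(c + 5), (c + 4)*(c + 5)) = c + 5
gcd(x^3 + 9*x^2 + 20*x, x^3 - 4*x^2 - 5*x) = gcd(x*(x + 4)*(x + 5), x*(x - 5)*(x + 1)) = x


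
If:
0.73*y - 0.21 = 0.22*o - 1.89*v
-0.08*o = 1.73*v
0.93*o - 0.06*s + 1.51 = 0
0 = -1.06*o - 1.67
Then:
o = -1.58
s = 0.75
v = 0.07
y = -0.38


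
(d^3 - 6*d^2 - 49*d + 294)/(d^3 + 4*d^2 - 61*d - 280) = (d^2 - 13*d + 42)/(d^2 - 3*d - 40)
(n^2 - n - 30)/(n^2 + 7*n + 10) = (n - 6)/(n + 2)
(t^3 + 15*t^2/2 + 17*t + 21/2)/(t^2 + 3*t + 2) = (2*t^2 + 13*t + 21)/(2*(t + 2))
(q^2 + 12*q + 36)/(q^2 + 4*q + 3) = (q^2 + 12*q + 36)/(q^2 + 4*q + 3)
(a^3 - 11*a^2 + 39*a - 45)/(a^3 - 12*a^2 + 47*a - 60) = (a - 3)/(a - 4)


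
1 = 1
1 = 1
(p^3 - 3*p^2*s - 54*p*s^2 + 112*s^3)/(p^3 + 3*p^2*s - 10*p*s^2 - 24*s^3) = (p^3 - 3*p^2*s - 54*p*s^2 + 112*s^3)/(p^3 + 3*p^2*s - 10*p*s^2 - 24*s^3)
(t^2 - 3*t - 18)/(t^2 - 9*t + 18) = (t + 3)/(t - 3)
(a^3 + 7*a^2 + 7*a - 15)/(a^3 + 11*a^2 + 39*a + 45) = (a - 1)/(a + 3)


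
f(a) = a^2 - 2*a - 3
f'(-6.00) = -14.00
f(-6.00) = 45.00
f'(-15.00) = -32.00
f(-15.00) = 252.00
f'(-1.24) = -4.48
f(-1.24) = 1.02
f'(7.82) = 13.64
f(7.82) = 42.51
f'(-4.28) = -10.56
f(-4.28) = 23.88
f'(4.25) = 6.50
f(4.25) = 6.56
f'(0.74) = -0.52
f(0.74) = -3.93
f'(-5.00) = -12.00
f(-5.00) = 32.00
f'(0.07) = -1.86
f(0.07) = -3.14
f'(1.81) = 1.62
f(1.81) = -3.34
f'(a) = 2*a - 2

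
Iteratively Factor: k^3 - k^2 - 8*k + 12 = (k - 2)*(k^2 + k - 6) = (k - 2)*(k + 3)*(k - 2)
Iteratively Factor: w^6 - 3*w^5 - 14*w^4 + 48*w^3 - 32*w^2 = (w - 2)*(w^5 - w^4 - 16*w^3 + 16*w^2) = (w - 2)*(w - 1)*(w^4 - 16*w^2) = (w - 2)*(w - 1)*(w + 4)*(w^3 - 4*w^2) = w*(w - 2)*(w - 1)*(w + 4)*(w^2 - 4*w) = w*(w - 4)*(w - 2)*(w - 1)*(w + 4)*(w)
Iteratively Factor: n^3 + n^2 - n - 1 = (n + 1)*(n^2 - 1) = (n - 1)*(n + 1)*(n + 1)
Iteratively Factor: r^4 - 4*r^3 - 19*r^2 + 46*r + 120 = (r - 4)*(r^3 - 19*r - 30) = (r - 4)*(r + 3)*(r^2 - 3*r - 10) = (r - 4)*(r + 2)*(r + 3)*(r - 5)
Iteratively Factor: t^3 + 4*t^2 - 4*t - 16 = (t - 2)*(t^2 + 6*t + 8) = (t - 2)*(t + 2)*(t + 4)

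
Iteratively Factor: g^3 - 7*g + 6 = (g - 1)*(g^2 + g - 6) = (g - 1)*(g + 3)*(g - 2)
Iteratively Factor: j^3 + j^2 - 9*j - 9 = (j - 3)*(j^2 + 4*j + 3) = (j - 3)*(j + 3)*(j + 1)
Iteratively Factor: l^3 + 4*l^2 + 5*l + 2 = (l + 1)*(l^2 + 3*l + 2) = (l + 1)^2*(l + 2)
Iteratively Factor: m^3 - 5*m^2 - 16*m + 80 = (m + 4)*(m^2 - 9*m + 20) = (m - 4)*(m + 4)*(m - 5)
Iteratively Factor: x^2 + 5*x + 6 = (x + 3)*(x + 2)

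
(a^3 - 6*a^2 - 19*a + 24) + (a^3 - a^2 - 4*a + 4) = 2*a^3 - 7*a^2 - 23*a + 28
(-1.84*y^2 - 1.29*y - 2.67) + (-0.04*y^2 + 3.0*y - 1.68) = -1.88*y^2 + 1.71*y - 4.35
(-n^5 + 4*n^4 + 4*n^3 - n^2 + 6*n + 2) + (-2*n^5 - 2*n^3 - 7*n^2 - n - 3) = -3*n^5 + 4*n^4 + 2*n^3 - 8*n^2 + 5*n - 1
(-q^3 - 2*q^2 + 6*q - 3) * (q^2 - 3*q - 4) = -q^5 + q^4 + 16*q^3 - 13*q^2 - 15*q + 12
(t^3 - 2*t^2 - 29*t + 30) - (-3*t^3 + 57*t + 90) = 4*t^3 - 2*t^2 - 86*t - 60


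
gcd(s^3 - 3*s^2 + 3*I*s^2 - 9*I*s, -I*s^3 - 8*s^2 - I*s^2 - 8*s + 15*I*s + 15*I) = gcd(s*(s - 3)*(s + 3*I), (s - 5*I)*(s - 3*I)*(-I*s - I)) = 1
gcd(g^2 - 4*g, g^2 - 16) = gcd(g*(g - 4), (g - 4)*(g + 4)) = g - 4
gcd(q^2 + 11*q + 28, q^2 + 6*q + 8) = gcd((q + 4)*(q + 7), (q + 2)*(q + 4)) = q + 4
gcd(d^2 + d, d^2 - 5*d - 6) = d + 1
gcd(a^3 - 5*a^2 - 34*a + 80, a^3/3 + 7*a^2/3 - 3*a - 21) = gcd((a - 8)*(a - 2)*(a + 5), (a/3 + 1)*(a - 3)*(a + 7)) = 1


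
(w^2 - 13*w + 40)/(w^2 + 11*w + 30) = (w^2 - 13*w + 40)/(w^2 + 11*w + 30)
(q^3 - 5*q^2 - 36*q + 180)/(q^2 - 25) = (q^2 - 36)/(q + 5)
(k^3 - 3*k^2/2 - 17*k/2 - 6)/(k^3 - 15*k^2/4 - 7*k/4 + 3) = 2*(2*k + 3)/(4*k - 3)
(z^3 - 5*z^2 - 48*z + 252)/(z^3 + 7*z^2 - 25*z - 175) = (z^2 - 12*z + 36)/(z^2 - 25)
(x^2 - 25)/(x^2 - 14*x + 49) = (x^2 - 25)/(x^2 - 14*x + 49)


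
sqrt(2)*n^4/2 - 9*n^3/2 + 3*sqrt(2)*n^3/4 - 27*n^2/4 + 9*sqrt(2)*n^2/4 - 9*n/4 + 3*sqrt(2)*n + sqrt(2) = (n + 1/2)*(n - 4*sqrt(2))*(n - sqrt(2)/2)*(sqrt(2)*n/2 + sqrt(2)/2)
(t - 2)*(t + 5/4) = t^2 - 3*t/4 - 5/2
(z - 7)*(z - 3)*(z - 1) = z^3 - 11*z^2 + 31*z - 21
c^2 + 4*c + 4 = (c + 2)^2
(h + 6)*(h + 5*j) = h^2 + 5*h*j + 6*h + 30*j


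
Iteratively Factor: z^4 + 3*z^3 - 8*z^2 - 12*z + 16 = (z + 2)*(z^3 + z^2 - 10*z + 8) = (z + 2)*(z + 4)*(z^2 - 3*z + 2) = (z - 2)*(z + 2)*(z + 4)*(z - 1)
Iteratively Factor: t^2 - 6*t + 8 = (t - 2)*(t - 4)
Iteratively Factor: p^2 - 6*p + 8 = (p - 2)*(p - 4)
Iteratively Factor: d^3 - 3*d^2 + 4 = (d + 1)*(d^2 - 4*d + 4) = (d - 2)*(d + 1)*(d - 2)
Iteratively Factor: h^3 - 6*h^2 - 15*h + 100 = (h + 4)*(h^2 - 10*h + 25) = (h - 5)*(h + 4)*(h - 5)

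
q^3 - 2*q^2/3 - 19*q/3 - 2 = (q - 3)*(q + 1/3)*(q + 2)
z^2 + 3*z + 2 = (z + 1)*(z + 2)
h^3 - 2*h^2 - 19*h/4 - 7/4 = (h - 7/2)*(h + 1/2)*(h + 1)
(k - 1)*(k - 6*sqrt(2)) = k^2 - 6*sqrt(2)*k - k + 6*sqrt(2)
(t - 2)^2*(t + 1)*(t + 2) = t^4 - t^3 - 6*t^2 + 4*t + 8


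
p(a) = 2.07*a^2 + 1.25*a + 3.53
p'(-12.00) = -48.43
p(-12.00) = 286.61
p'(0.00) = 1.25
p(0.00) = 3.53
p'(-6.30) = -24.83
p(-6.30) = 77.81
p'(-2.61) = -9.56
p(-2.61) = 14.37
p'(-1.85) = -6.41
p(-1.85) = 8.30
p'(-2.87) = -10.63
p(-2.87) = 16.99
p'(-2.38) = -8.60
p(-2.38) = 12.28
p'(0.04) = 1.42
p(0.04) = 3.58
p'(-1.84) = -6.37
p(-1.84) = 8.24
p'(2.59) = 11.97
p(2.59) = 20.65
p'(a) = 4.14*a + 1.25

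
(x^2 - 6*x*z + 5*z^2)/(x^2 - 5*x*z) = (x - z)/x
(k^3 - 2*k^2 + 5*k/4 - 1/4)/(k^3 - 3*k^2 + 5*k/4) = (2*k^2 - 3*k + 1)/(k*(2*k - 5))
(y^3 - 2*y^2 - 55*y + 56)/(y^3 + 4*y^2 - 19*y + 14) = (y - 8)/(y - 2)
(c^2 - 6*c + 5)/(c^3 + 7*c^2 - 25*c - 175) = (c - 1)/(c^2 + 12*c + 35)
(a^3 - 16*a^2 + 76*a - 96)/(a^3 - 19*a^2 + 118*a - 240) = (a - 2)/(a - 5)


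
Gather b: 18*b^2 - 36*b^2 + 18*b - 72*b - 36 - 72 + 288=-18*b^2 - 54*b + 180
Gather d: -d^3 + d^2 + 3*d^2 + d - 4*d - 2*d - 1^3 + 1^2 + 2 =-d^3 + 4*d^2 - 5*d + 2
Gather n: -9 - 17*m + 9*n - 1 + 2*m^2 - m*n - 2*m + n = 2*m^2 - 19*m + n*(10 - m) - 10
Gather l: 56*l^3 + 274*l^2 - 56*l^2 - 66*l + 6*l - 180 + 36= 56*l^3 + 218*l^2 - 60*l - 144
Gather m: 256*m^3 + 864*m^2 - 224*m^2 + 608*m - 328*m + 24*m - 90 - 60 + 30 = 256*m^3 + 640*m^2 + 304*m - 120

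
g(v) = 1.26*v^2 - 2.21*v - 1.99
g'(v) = 2.52*v - 2.21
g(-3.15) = 17.47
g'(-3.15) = -10.15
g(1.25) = -2.78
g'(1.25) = 0.94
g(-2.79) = 13.98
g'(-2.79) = -9.24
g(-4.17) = 29.14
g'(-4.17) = -12.72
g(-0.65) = -0.02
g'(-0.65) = -3.85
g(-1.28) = 2.90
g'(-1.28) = -5.44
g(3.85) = 8.18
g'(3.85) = 7.49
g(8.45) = 69.30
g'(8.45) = 19.08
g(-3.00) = 15.98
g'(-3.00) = -9.77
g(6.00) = 30.11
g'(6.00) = 12.91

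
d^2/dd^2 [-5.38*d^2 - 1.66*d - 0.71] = -10.7600000000000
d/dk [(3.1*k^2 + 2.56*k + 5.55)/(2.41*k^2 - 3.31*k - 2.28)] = (-16.4306*k^2 - 40.887*k + 12.5337)/(5.8081*k^4 - 15.9542*k^3 - 0.0334999999999983*k^2 + 15.0936*k + 5.1984)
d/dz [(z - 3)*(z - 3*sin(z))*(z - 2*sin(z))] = (3 - z)*(z - 3*sin(z))*(2*cos(z) - 1) + (3 - z)*(z - 2*sin(z))*(3*cos(z) - 1) + (z - 3*sin(z))*(z - 2*sin(z))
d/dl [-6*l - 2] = -6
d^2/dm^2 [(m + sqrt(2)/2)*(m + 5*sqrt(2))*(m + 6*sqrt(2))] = 6*m + 23*sqrt(2)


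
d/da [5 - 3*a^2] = -6*a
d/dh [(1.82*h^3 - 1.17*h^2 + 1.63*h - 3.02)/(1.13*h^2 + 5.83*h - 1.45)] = (2.0566*h^4 + 21.2212*h^3 - 16.58*h^2 + 10.2182*h + 15.2431)/(1.2769*h^4 + 13.1758*h^3 + 30.7119*h^2 - 16.907*h + 2.1025)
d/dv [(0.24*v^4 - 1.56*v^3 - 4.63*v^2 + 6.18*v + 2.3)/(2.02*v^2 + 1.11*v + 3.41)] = (0.9696*v^5 - 2.352*v^4 - 0.189599999999999*v^3 - 33.5817*v^2 - 40.8686*v + 18.5208)/(4.0804*v^4 + 4.4844*v^3 + 15.0085*v^2 + 7.5702*v + 11.6281)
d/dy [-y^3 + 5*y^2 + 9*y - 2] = -3*y^2 + 10*y + 9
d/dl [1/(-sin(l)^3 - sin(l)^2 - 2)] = (3*sin(l) + 2)*sin(l)*cos(l)/(sin(l)^3 + sin(l)^2 + 2)^2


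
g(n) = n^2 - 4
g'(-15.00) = -30.00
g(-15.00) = 221.00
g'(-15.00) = -30.00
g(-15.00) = 221.00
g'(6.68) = 13.36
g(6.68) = 40.62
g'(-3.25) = -6.50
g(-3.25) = 6.56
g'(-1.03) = -2.06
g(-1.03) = -2.94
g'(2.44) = 4.88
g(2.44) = 1.95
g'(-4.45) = -8.90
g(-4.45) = 15.80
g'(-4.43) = -8.86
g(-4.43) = 15.62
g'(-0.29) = -0.58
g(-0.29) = -3.92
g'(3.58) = 7.16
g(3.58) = 8.82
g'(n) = 2*n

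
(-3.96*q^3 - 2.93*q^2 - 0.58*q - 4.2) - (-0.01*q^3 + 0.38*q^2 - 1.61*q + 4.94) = -3.95*q^3 - 3.31*q^2 + 1.03*q - 9.14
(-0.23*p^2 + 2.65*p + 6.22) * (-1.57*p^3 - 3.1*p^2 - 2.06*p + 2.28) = 0.3611*p^5 - 3.4475*p^4 - 17.5066*p^3 - 25.2654*p^2 - 6.7712*p + 14.1816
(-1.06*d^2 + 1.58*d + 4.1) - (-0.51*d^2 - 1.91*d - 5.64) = -0.55*d^2 + 3.49*d + 9.74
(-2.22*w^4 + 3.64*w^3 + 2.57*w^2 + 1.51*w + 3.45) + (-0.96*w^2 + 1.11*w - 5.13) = -2.22*w^4 + 3.64*w^3 + 1.61*w^2 + 2.62*w - 1.68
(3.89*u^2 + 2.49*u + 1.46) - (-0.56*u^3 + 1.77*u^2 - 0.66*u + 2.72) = 0.56*u^3 + 2.12*u^2 + 3.15*u - 1.26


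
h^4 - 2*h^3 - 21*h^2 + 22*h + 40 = (h - 5)*(h - 2)*(h + 1)*(h + 4)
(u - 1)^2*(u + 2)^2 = u^4 + 2*u^3 - 3*u^2 - 4*u + 4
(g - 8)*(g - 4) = g^2 - 12*g + 32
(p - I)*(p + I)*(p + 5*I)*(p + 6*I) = p^4 + 11*I*p^3 - 29*p^2 + 11*I*p - 30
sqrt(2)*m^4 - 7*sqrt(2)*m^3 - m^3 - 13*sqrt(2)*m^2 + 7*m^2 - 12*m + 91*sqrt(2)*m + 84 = (m - 7)*(m - 3*sqrt(2))*(m + 2*sqrt(2))*(sqrt(2)*m + 1)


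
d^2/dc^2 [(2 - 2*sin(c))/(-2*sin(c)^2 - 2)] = (-9*sin(c)^5 + 4*sin(c)^4 - 10*sin(c)^2 + 4*sin(c) - 9*sin(3*c)/2 + sin(5*c)/2 + 2)/(sin(c)^2 + 1)^3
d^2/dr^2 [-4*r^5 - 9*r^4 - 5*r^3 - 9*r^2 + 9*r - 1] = -80*r^3 - 108*r^2 - 30*r - 18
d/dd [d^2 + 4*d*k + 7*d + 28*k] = 2*d + 4*k + 7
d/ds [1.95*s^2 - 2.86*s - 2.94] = 3.9*s - 2.86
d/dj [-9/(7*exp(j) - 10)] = 63*exp(j)/(7*exp(j) - 10)^2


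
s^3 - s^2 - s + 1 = (s - 1)^2*(s + 1)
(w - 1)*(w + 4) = w^2 + 3*w - 4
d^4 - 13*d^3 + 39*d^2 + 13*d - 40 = (d - 8)*(d - 5)*(d - 1)*(d + 1)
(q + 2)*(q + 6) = q^2 + 8*q + 12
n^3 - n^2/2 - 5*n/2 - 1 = (n - 2)*(n + 1/2)*(n + 1)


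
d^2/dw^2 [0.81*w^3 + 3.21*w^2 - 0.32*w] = 4.86*w + 6.42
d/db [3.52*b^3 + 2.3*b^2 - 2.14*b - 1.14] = 10.56*b^2 + 4.6*b - 2.14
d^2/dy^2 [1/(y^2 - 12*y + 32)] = 2*(-y^2 + 12*y + 4*(y - 6)^2 - 32)/(y^2 - 12*y + 32)^3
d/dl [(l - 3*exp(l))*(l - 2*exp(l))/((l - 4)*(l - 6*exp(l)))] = (-(l - 4)*(l - 6*exp(l))*((l - 3*exp(l))*(2*exp(l) - 1) + (l - 2*exp(l))*(3*exp(l) - 1)) + (l - 4)*(l - 3*exp(l))*(l - 2*exp(l))*(6*exp(l) - 1) - (l - 6*exp(l))*(l - 3*exp(l))*(l - 2*exp(l)))/((l - 4)^2*(l - 6*exp(l))^2)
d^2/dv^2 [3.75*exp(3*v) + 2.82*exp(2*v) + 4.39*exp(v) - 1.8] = (33.75*exp(2*v) + 11.28*exp(v) + 4.39)*exp(v)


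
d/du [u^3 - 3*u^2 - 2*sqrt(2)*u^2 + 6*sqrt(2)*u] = 3*u^2 - 6*u - 4*sqrt(2)*u + 6*sqrt(2)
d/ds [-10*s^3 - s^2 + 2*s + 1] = -30*s^2 - 2*s + 2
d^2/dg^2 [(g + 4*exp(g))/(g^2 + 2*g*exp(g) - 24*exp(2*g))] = 2*(4*(g + 4*exp(g))*(g*exp(g) + g - 24*exp(2*g) + exp(g))^2 - ((g + 4*exp(g))*(g*exp(g) - 48*exp(2*g) + 2*exp(g) + 1) + 2*(4*exp(g) + 1)*(g*exp(g) + g - 24*exp(2*g) + exp(g)))*(g^2 + 2*g*exp(g) - 24*exp(2*g)) + 2*(g^2 + 2*g*exp(g) - 24*exp(2*g))^2*exp(g))/(g^2 + 2*g*exp(g) - 24*exp(2*g))^3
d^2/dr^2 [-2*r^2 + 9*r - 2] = -4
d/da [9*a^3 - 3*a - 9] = 27*a^2 - 3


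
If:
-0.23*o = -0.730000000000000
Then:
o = 3.17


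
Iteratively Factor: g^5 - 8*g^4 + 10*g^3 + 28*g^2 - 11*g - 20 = (g + 1)*(g^4 - 9*g^3 + 19*g^2 + 9*g - 20) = (g - 5)*(g + 1)*(g^3 - 4*g^2 - g + 4) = (g - 5)*(g - 4)*(g + 1)*(g^2 - 1) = (g - 5)*(g - 4)*(g - 1)*(g + 1)*(g + 1)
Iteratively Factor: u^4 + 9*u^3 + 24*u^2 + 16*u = (u)*(u^3 + 9*u^2 + 24*u + 16) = u*(u + 4)*(u^2 + 5*u + 4) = u*(u + 4)^2*(u + 1)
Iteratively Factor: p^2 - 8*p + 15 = (p - 5)*(p - 3)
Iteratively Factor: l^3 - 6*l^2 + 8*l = (l - 2)*(l^2 - 4*l) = l*(l - 2)*(l - 4)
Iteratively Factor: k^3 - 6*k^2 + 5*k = (k - 1)*(k^2 - 5*k) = (k - 5)*(k - 1)*(k)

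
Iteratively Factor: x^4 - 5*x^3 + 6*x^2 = (x)*(x^3 - 5*x^2 + 6*x) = x^2*(x^2 - 5*x + 6) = x^2*(x - 3)*(x - 2)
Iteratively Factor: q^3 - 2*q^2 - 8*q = (q - 4)*(q^2 + 2*q) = (q - 4)*(q + 2)*(q)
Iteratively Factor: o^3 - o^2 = (o)*(o^2 - o) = o*(o - 1)*(o)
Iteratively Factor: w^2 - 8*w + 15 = (w - 5)*(w - 3)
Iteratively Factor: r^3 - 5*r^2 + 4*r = (r - 4)*(r^2 - r) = (r - 4)*(r - 1)*(r)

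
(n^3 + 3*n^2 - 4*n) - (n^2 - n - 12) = n^3 + 2*n^2 - 3*n + 12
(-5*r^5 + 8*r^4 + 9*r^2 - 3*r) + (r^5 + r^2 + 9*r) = -4*r^5 + 8*r^4 + 10*r^2 + 6*r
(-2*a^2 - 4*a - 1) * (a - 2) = -2*a^3 + 7*a + 2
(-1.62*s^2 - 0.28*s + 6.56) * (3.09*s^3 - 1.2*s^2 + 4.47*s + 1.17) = -5.0058*s^5 + 1.0788*s^4 + 13.365*s^3 - 11.019*s^2 + 28.9956*s + 7.6752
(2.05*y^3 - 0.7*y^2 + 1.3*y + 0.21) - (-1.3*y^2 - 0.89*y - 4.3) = 2.05*y^3 + 0.6*y^2 + 2.19*y + 4.51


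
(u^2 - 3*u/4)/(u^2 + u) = (u - 3/4)/(u + 1)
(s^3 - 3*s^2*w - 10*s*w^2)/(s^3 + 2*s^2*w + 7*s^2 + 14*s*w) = (s - 5*w)/(s + 7)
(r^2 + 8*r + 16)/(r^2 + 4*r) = (r + 4)/r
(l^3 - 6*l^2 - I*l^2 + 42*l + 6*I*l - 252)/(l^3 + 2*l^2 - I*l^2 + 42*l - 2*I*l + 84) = (l - 6)/(l + 2)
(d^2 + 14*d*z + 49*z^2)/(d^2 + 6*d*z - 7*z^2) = (-d - 7*z)/(-d + z)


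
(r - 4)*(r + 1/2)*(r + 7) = r^3 + 7*r^2/2 - 53*r/2 - 14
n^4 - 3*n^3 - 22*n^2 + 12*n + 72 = (n - 6)*(n - 2)*(n + 2)*(n + 3)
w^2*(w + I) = w^3 + I*w^2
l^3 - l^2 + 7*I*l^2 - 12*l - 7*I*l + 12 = (l - 1)*(l + 3*I)*(l + 4*I)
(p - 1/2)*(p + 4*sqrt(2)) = p^2 - p/2 + 4*sqrt(2)*p - 2*sqrt(2)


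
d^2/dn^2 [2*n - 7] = 0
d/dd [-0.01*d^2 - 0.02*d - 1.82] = -0.02*d - 0.02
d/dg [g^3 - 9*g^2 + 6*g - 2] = 3*g^2 - 18*g + 6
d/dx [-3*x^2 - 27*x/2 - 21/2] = -6*x - 27/2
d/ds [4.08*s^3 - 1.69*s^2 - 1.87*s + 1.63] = 12.24*s^2 - 3.38*s - 1.87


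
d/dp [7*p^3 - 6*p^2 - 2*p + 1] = 21*p^2 - 12*p - 2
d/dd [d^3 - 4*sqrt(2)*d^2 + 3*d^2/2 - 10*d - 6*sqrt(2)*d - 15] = 3*d^2 - 8*sqrt(2)*d + 3*d - 10 - 6*sqrt(2)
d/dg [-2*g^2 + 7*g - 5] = 7 - 4*g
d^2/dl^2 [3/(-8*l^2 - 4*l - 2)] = 12*(4*l^2 + 2*l - (4*l + 1)^2 + 1)/(4*l^2 + 2*l + 1)^3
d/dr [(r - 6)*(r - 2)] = 2*r - 8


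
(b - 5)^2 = b^2 - 10*b + 25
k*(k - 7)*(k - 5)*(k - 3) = k^4 - 15*k^3 + 71*k^2 - 105*k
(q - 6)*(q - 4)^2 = q^3 - 14*q^2 + 64*q - 96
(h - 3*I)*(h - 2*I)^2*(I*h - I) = I*h^4 + 7*h^3 - I*h^3 - 7*h^2 - 16*I*h^2 - 12*h + 16*I*h + 12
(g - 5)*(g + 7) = g^2 + 2*g - 35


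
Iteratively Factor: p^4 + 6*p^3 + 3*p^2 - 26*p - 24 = (p + 4)*(p^3 + 2*p^2 - 5*p - 6) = (p - 2)*(p + 4)*(p^2 + 4*p + 3) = (p - 2)*(p + 3)*(p + 4)*(p + 1)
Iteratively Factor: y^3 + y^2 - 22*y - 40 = (y - 5)*(y^2 + 6*y + 8) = (y - 5)*(y + 4)*(y + 2)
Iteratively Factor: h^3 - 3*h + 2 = (h - 1)*(h^2 + h - 2) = (h - 1)*(h + 2)*(h - 1)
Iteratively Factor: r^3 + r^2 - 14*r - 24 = (r + 3)*(r^2 - 2*r - 8) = (r + 2)*(r + 3)*(r - 4)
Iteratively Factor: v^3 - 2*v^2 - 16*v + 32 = (v - 2)*(v^2 - 16) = (v - 2)*(v + 4)*(v - 4)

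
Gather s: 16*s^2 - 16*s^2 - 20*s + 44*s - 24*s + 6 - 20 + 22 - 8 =0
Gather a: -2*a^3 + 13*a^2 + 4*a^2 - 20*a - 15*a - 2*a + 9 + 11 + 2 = -2*a^3 + 17*a^2 - 37*a + 22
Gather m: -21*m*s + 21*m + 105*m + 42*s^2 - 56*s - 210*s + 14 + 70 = m*(126 - 21*s) + 42*s^2 - 266*s + 84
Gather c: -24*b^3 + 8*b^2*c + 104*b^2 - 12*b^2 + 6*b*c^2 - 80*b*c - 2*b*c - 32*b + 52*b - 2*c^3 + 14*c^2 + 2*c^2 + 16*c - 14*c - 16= -24*b^3 + 92*b^2 + 20*b - 2*c^3 + c^2*(6*b + 16) + c*(8*b^2 - 82*b + 2) - 16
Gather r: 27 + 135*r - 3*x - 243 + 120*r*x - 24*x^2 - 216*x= r*(120*x + 135) - 24*x^2 - 219*x - 216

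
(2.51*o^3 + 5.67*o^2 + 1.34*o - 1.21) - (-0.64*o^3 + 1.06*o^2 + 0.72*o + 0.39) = 3.15*o^3 + 4.61*o^2 + 0.62*o - 1.6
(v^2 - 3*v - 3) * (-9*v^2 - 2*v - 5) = -9*v^4 + 25*v^3 + 28*v^2 + 21*v + 15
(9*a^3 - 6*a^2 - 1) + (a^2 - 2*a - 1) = 9*a^3 - 5*a^2 - 2*a - 2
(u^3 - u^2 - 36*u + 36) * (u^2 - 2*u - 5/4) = u^5 - 3*u^4 - 141*u^3/4 + 437*u^2/4 - 27*u - 45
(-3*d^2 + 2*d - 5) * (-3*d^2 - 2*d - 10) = 9*d^4 + 41*d^2 - 10*d + 50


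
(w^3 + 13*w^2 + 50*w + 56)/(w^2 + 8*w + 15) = (w^3 + 13*w^2 + 50*w + 56)/(w^2 + 8*w + 15)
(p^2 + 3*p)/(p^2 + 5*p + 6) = p/(p + 2)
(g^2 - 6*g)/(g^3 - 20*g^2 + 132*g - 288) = g/(g^2 - 14*g + 48)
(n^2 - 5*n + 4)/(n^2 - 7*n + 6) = (n - 4)/(n - 6)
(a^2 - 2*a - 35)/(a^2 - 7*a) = (a + 5)/a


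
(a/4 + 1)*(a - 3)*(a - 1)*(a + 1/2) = a^4/4 + a^3/8 - 13*a^2/4 + 11*a/8 + 3/2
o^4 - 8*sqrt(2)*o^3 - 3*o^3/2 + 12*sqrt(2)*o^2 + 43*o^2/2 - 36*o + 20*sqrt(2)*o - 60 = (o - 5/2)*(o + 1)*(o - 6*sqrt(2))*(o - 2*sqrt(2))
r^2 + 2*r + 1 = (r + 1)^2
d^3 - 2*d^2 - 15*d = d*(d - 5)*(d + 3)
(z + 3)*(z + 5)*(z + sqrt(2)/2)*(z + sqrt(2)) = z^4 + 3*sqrt(2)*z^3/2 + 8*z^3 + 16*z^2 + 12*sqrt(2)*z^2 + 8*z + 45*sqrt(2)*z/2 + 15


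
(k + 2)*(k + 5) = k^2 + 7*k + 10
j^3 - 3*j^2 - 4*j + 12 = (j - 3)*(j - 2)*(j + 2)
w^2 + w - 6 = (w - 2)*(w + 3)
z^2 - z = z*(z - 1)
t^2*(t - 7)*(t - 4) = t^4 - 11*t^3 + 28*t^2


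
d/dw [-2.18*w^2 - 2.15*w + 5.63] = -4.36*w - 2.15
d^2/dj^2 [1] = 0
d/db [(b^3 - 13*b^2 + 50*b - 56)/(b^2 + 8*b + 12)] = (b^4 + 16*b^3 - 118*b^2 - 200*b + 1048)/(b^4 + 16*b^3 + 88*b^2 + 192*b + 144)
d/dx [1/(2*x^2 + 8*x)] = (-x - 2)/(x^2*(x + 4)^2)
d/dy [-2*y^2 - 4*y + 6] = -4*y - 4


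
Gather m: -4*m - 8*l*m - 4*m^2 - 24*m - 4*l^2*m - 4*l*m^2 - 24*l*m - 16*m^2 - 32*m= m^2*(-4*l - 20) + m*(-4*l^2 - 32*l - 60)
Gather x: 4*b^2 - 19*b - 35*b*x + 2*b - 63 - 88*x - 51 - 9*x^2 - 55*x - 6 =4*b^2 - 17*b - 9*x^2 + x*(-35*b - 143) - 120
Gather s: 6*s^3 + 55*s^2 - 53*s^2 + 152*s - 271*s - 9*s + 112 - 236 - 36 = 6*s^3 + 2*s^2 - 128*s - 160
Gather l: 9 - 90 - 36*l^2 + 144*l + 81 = -36*l^2 + 144*l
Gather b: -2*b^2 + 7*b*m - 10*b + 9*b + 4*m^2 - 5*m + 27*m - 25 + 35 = -2*b^2 + b*(7*m - 1) + 4*m^2 + 22*m + 10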